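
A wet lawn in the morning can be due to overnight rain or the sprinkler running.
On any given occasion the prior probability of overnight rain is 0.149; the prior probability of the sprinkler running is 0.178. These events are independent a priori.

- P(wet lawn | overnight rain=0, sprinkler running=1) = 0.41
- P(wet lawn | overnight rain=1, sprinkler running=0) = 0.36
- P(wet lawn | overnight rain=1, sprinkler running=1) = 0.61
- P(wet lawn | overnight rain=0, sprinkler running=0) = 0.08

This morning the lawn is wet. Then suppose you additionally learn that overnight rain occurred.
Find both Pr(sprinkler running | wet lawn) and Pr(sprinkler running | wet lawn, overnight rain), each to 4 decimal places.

P(wet lawn) = 0.08·0.851·0.822 + 0.41·0.851·0.178 + 0.36·0.149·0.822 + 0.61·0.149·0.178 = 0.055962 + 0.062106 + 0.044092 + 0.016178 = 0.178338
Restricting to configurations with sprinkler running present: 0.062106 + 0.016178 = 0.078284.
So P(sprinkler running | wet lawn) = 0.078284/0.178338 ≈ 0.4390.

Now also conditioning on overnight rain=true:
Numerator (weight on configurations with sprinkler running): 0.61×0.178 = 0.108580
Denominator P(wet lawn | overnight rain): 0.36×0.822 + 0.61×0.178 = 0.404500
P(sprinkler running | wet lawn, overnight rain) = 0.108580/0.404500 ≈ 0.2684
This is intercausal reasoning (explaining away): once overnight rain accounts for the wet lawn, sprinkler running becomes less likely.

Pr(sprinkler running | wet lawn) ≈ 0.4390; Pr(sprinkler running | wet lawn, overnight rain) ≈ 0.2684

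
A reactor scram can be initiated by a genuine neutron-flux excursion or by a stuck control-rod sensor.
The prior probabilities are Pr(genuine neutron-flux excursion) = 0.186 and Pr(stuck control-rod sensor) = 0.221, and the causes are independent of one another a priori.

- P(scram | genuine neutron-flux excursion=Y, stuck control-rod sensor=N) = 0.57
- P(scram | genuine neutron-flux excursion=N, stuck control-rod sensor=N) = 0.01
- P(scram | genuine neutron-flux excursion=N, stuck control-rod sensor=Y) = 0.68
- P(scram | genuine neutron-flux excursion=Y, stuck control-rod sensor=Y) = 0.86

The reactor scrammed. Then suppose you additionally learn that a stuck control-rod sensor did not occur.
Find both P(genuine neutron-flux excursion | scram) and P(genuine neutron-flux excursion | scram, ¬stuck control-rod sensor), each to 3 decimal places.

P(genuine neutron-flux excursion | scram) ≈ 0.478; P(genuine neutron-flux excursion | scram, ¬stuck control-rod sensor) ≈ 0.929

P(scram) = 0.01·0.814·0.779 + 0.68·0.814·0.221 + 0.57·0.186·0.779 + 0.86·0.186·0.221 = 0.006341 + 0.122328 + 0.082590 + 0.035351 = 0.246610
Of this, 0.117941 comes from 0.082590 + 0.035351 (the genuine neutron-flux excursion=true cases).
P(genuine neutron-flux excursion | scram) = 0.117941 / 0.246610 ≈ 0.478

Now also conditioning on stuck control-rod sensor≠true:
Numerator (weight on configurations with genuine neutron-flux excursion): 0.57×0.186 = 0.106020
Normalizer over all consistent configurations: 0.01×0.814 + 0.57×0.186 = 0.114160
P(genuine neutron-flux excursion | scram, ¬stuck control-rod sensor) = 0.106020/0.114160 ≈ 0.929
Ruling out stuck control-rod sensor raises the posterior on genuine neutron-flux excursion — the flip side of explaining away.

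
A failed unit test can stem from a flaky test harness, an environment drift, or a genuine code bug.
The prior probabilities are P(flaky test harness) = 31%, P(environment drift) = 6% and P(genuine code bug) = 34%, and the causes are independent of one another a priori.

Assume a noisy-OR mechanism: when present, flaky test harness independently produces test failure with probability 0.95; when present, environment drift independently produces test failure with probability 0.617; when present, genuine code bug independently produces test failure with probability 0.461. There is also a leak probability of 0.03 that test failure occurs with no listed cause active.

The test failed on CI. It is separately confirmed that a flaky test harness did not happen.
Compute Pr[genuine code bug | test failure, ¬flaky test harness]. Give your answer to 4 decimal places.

Pr[genuine code bug | test failure, ¬flaky test harness] ≈ 0.7951

Under noisy-OR, P(test failure | causes) = 1 − (1−0.03)·∏(1−qᵢ) over the active causes.
P(test failure | ¬flaky test harness) = 0.03*0.94*0.66 + 0.47717*0.94*0.34 + 0.62849*0.06*0.66 + 0.799756*0.06*0.34 = 0.018612 + 0.152504 + 0.024888 + 0.016315 = 0.212319
Of this, 0.168819 comes from 0.152504 + 0.016315 (the genuine code bug=true cases).
P(genuine code bug | test failure, ¬flaky test harness) = 0.168819 / 0.212319 ≈ 0.7951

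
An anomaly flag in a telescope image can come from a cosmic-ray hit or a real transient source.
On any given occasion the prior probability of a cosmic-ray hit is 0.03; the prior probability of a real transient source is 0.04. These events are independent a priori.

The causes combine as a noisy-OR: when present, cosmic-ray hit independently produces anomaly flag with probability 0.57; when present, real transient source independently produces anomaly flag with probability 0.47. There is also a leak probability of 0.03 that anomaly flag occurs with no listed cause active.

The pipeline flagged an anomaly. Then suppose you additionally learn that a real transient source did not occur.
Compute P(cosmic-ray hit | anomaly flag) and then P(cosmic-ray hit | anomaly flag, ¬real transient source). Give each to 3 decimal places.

P(cosmic-ray hit | anomaly flag) ≈ 0.275; P(cosmic-ray hit | anomaly flag, ¬real transient source) ≈ 0.375

Under noisy-OR, P(anomaly flag | causes) = 1 − (1−0.03)·∏(1−qᵢ) over the active causes.
P(anomaly flag) = 0.03·0.97·0.96 + 0.4859·0.97·0.04 + 0.5829·0.03·0.96 + 0.778937·0.03·0.04 = 0.027936 + 0.018853 + 0.016788 + 0.000935 = 0.064512
Restricting to configurations with cosmic-ray hit present: 0.016788 + 0.000935 = 0.017723.
Hence the posterior is 0.017723/0.064512 ≈ 0.275.

Now condition on the additional information:
Sum P(anomaly flag|·) weighted by the priors over both values of cosmic-ray hit:
  P(anomaly flag | ¬real transient source) = 0.03×0.97 + 0.5829×0.03
        = 0.029100 + 0.017487 = 0.046587
Keeping only the cosmic-ray hit-present terms gives 0.017487, so
  P(cosmic-ray hit | anomaly flag, ¬real transient source) = 0.017487 / 0.046587 ≈ 0.375
Ruling out real transient source raises the posterior on cosmic-ray hit — the flip side of explaining away.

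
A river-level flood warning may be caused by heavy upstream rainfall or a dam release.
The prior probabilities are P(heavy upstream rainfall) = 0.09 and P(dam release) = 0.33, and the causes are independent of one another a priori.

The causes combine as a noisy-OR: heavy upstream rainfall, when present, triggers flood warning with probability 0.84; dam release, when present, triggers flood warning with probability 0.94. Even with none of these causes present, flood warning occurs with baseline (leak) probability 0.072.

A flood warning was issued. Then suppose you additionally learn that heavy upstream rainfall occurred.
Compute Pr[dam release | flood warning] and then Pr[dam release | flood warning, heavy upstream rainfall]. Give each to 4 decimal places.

Pr[dam release | flood warning] ≈ 0.7667; Pr[dam release | flood warning, heavy upstream rainfall] ≈ 0.3644

Under noisy-OR, P(flood warning | causes) = 1 − (1−0.072)·∏(1−qᵢ) over the active causes.
Sum P(flood warning|·) weighted by the priors over the 4 (heavy upstream rainfall, dam release) configurations:
  P(flood warning) = 0.072×0.91×0.67 + 0.94432×0.91×0.33 + 0.85152×0.09×0.67 + 0.991091×0.09×0.33
        = 0.043898 + 0.283579 + 0.051347 + 0.029435 = 0.408259
The terms with dam release present sum to 0.313014, so
  P(dam release | flood warning) = 0.313014 / 0.408259 ≈ 0.7667

Now condition on the additional information:
Numerator (weight on configurations with dam release): 0.991091×0.33 = 0.327060
The normalizing constant is 0.85152×0.67 + 0.991091×0.33 = 0.897578
Posterior = 0.327060 / 0.897578 ≈ 0.3644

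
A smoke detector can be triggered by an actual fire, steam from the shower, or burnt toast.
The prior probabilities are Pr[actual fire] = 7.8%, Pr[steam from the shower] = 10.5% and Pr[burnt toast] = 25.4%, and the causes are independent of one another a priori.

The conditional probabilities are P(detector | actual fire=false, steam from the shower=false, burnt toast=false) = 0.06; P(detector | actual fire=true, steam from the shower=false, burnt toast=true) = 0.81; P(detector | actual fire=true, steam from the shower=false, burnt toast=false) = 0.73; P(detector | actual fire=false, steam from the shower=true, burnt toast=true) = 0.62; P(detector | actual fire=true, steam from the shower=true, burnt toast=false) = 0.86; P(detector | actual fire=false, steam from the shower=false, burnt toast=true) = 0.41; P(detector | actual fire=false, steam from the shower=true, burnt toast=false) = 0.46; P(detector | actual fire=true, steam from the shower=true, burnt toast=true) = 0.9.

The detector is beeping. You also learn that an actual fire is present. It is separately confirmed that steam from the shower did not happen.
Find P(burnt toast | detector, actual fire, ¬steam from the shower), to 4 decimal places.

P(burnt toast | detector, actual fire, ¬steam from the shower) ≈ 0.2742

By total probability over both values of burnt toast:
  P(detector | actual fire, ¬steam from the shower) = 0.73×0.746 + 0.81×0.254
        = 0.544580 + 0.205740 = 0.750320
Keeping only the burnt toast-present terms gives 0.205740, so
  P(burnt toast | detector, actual fire, ¬steam from the shower) = 0.205740 / 0.750320 ≈ 0.2742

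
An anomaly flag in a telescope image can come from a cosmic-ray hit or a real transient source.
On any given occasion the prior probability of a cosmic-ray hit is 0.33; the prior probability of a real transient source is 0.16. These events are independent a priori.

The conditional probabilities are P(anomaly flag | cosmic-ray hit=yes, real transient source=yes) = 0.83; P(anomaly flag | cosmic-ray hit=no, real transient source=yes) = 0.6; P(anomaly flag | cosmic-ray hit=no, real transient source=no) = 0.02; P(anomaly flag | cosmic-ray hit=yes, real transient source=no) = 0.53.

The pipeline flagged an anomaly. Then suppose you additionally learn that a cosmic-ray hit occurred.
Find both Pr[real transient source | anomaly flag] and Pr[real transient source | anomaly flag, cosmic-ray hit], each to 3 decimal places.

Pr[real transient source | anomaly flag] ≈ 0.406; Pr[real transient source | anomaly flag, cosmic-ray hit] ≈ 0.230

Enumerate the 4 (cosmic-ray hit, real transient source) configurations and weight by the priors:
  P(anomaly flag) = 0.02×0.67×0.84 + 0.6×0.67×0.16 + 0.53×0.33×0.84 + 0.83×0.33×0.16
        = 0.011256 + 0.064320 + 0.146916 + 0.043824 = 0.266316
Configurations with real transient source contribute 0.108144, so
  P(real transient source | anomaly flag) = 0.108144 / 0.266316 ≈ 0.406

Now condition on the additional information:
Weight on real transient source=true, given the evidence: 0.83×0.16 = 0.132800
Normalizer over all consistent configurations: 0.53×0.84 + 0.83×0.16 = 0.578000
P(real transient source | anomaly flag, cosmic-ray hit) = 0.132800/0.578000 ≈ 0.230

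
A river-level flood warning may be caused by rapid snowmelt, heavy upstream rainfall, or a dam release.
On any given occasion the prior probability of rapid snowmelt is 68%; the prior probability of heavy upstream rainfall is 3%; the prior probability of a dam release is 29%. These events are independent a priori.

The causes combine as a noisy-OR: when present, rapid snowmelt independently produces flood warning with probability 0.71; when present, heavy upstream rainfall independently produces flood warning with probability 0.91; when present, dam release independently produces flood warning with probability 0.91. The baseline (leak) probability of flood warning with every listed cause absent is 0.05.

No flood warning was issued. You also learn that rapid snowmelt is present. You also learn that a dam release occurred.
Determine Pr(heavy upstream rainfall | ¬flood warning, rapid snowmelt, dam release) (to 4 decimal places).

Under noisy-OR, P(flood warning | causes) = 1 − (1−0.05)·∏(1−qᵢ) over the active causes.
P(¬flood warning | rapid snowmelt, dam release) = 0.024795·0.97 + 0.002232·0.03 = 0.024051 + 0.000067 = 0.024118
Of this, 0.000067 comes from 0.002232·0.03 (the heavy upstream rainfall=true cases).
P(heavy upstream rainfall | ¬flood warning, rapid snowmelt, dam release) = 0.000067 / 0.024118 ≈ 0.0028

Pr(heavy upstream rainfall | ¬flood warning, rapid snowmelt, dam release) ≈ 0.0028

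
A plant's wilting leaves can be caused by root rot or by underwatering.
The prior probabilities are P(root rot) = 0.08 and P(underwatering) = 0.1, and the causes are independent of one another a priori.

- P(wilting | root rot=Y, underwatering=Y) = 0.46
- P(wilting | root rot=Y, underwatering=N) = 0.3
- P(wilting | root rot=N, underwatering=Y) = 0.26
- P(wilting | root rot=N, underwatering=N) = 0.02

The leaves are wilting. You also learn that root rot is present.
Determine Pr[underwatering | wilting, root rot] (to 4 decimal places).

Sum P(wilting|·) weighted by the priors over both values of underwatering:
  P(wilting | root rot) = 0.3·0.9 + 0.46·0.1
        = 0.270000 + 0.046000 = 0.316000
Configurations with underwatering contribute 0.046000, so
  P(underwatering | wilting, root rot) = 0.046000 / 0.316000 ≈ 0.1456

Pr[underwatering | wilting, root rot] ≈ 0.1456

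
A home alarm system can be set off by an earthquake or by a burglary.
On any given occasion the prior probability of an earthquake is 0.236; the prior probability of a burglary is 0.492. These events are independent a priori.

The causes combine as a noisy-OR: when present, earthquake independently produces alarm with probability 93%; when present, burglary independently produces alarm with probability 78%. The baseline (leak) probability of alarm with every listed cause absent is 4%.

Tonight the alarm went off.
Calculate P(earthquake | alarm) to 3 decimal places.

P(earthquake | alarm) ≈ 0.420

Under noisy-OR, P(alarm | causes) = 1 − (1−0.04)·∏(1−qᵢ) over the active causes.
Enumerate the 4 (earthquake, burglary) configurations and weight by the priors:
  P(alarm) = 0.04*0.764*0.508 + 0.7888*0.764*0.492 + 0.9328*0.236*0.508 + 0.985216*0.236*0.492
        = 0.015524 + 0.296500 + 0.111832 + 0.114395 = 0.538251
The terms with earthquake present sum to 0.226227, so
  P(earthquake | alarm) = 0.226227 / 0.538251 ≈ 0.420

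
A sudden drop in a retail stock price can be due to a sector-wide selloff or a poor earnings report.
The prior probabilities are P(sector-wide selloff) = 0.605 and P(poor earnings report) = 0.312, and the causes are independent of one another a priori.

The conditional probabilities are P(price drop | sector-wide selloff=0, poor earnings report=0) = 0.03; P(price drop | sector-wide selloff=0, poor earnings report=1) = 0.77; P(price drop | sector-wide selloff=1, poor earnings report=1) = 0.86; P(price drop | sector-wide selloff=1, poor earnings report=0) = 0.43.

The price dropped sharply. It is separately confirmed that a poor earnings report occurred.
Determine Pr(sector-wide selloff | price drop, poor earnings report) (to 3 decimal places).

Enumerate both values of sector-wide selloff and weight by the priors:
  P(price drop | poor earnings report) = 0.77×0.395 + 0.86×0.605
        = 0.304150 + 0.520300 = 0.824450
Configurations with sector-wide selloff contribute 0.520300, so
  P(sector-wide selloff | price drop, poor earnings report) = 0.520300 / 0.824450 ≈ 0.631

Pr(sector-wide selloff | price drop, poor earnings report) ≈ 0.631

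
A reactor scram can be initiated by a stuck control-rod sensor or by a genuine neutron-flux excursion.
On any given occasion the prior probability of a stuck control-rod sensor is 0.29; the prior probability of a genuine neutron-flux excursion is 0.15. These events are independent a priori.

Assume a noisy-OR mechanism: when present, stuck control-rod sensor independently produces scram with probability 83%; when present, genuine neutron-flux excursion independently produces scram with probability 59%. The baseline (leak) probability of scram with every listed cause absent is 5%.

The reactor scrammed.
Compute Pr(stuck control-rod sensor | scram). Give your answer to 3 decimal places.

Under noisy-OR, P(scram | causes) = 1 − (1−0.05)·∏(1−qᵢ) over the active causes.
Weight on stuck control-rod sensor=true, given the evidence: 0.206690 + 0.040620 = 0.247310
Normalizer over all consistent configurations: 0.05·0.71·0.85 + 0.6105·0.71·0.15 + 0.8385·0.29·0.85 + 0.933785·0.29·0.15 = 0.342503
Posterior = 0.247310 / 0.342503 ≈ 0.722

Pr(stuck control-rod sensor | scram) ≈ 0.722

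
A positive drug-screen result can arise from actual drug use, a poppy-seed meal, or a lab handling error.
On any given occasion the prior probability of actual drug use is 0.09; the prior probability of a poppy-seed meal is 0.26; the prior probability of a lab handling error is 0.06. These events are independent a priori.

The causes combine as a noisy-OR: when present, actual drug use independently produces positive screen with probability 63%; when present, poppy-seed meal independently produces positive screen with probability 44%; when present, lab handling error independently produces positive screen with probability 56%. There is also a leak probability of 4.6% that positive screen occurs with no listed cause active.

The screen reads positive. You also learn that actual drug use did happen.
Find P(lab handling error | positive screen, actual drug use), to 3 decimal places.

Under noisy-OR, P(positive screen | causes) = 1 − (1−0.046)·∏(1−qᵢ) over the active causes.
P(positive screen | actual drug use) = 0.64702×0.74×0.94 + 0.844689×0.74×0.06 + 0.802331×0.26×0.94 + 0.913026×0.26×0.06 = 0.450067 + 0.037504 + 0.196090 + 0.014243 = 0.697904
Of this, 0.051747 comes from 0.037504 + 0.014243 (the lab handling error=true cases).
P(lab handling error | positive screen, actual drug use) = 0.051747 / 0.697904 ≈ 0.074

P(lab handling error | positive screen, actual drug use) ≈ 0.074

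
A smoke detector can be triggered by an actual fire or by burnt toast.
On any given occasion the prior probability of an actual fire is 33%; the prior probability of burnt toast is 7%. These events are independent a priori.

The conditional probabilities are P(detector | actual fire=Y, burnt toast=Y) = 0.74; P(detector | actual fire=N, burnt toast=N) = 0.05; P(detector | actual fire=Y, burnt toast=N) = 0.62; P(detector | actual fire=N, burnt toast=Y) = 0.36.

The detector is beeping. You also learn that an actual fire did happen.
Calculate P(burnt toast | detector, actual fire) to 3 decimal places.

P(burnt toast | detector, actual fire) ≈ 0.082

For the numerator, keep only burnt toast=true terms: 0.74·0.07 = 0.051800
Denominator P(detector | actual fire): 0.62·0.93 + 0.74·0.07 = 0.628400
P(burnt toast | detector, actual fire) = 0.051800/0.628400 ≈ 0.082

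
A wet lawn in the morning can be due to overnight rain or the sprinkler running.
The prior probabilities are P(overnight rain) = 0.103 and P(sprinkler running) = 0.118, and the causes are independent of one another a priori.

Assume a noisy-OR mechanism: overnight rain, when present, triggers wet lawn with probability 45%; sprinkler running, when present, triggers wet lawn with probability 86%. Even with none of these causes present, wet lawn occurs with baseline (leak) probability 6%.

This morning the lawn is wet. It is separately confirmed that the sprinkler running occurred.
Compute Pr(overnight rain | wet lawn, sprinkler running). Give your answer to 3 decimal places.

Pr(overnight rain | wet lawn, sprinkler running) ≈ 0.109

Under noisy-OR, P(wet lawn | causes) = 1 − (1−0.06)·∏(1−qᵢ) over the active causes.
Weight on overnight rain=true, given the evidence: 0.92762*0.103 = 0.095545
Denominator P(wet lawn | sprinkler running): 0.8684*0.897 + 0.92762*0.103 = 0.874500
P(overnight rain | wet lawn, sprinkler running) = 0.095545/0.874500 ≈ 0.109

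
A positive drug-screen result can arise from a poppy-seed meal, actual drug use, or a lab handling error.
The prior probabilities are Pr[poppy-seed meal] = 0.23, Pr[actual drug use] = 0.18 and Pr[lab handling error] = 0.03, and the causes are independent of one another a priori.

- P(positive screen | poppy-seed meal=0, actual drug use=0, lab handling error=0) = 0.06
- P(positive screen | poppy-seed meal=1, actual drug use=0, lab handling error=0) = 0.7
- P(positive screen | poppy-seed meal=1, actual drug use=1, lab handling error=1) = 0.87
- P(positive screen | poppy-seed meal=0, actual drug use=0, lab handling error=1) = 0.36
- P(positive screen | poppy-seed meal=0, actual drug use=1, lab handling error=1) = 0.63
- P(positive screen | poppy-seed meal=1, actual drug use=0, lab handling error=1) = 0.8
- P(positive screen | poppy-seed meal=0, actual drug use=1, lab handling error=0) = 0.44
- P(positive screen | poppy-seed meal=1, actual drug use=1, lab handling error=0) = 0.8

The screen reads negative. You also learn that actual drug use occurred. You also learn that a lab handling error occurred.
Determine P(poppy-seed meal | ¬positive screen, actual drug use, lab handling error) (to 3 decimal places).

P(poppy-seed meal | ¬positive screen, actual drug use, lab handling error) ≈ 0.095

Sum P(¬positive screen|·) weighted by the priors over both values of poppy-seed meal:
  P(¬positive screen | actual drug use, lab handling error) = 0.37·0.77 + 0.13·0.23
        = 0.284900 + 0.029900 = 0.314800
Configurations with poppy-seed meal contribute 0.029900, so
  P(poppy-seed meal | ¬positive screen, actual drug use, lab handling error) = 0.029900 / 0.314800 ≈ 0.095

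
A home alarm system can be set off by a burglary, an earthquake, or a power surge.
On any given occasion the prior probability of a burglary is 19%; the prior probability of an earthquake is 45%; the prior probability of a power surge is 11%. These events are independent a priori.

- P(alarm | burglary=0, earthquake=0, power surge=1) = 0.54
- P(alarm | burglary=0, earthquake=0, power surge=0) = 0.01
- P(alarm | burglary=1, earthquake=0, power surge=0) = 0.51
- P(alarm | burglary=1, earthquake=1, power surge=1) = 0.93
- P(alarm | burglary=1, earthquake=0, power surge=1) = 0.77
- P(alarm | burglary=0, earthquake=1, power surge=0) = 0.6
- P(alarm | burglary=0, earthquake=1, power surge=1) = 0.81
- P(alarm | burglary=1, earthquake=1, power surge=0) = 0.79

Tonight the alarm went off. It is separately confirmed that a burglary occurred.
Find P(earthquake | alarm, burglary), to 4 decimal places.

P(alarm | burglary) = 0.51·0.55·0.89 + 0.77·0.55·0.11 + 0.79·0.45·0.89 + 0.93·0.45·0.11 = 0.249645 + 0.046585 + 0.316395 + 0.046035 = 0.658660
Of this, 0.362430 comes from 0.316395 + 0.046035 (the earthquake=true cases).
So P(earthquake | alarm, burglary) = 0.362430/0.658660 ≈ 0.5503.

P(earthquake | alarm, burglary) ≈ 0.5503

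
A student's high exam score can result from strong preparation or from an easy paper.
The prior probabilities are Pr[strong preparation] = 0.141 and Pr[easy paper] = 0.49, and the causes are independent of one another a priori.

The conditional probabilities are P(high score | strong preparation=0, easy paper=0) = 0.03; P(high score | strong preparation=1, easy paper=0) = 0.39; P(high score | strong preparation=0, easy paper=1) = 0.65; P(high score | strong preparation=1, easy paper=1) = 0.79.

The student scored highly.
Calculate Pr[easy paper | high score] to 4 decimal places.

Pr[easy paper | high score] ≈ 0.8885

P(high score) = 0.03*0.859*0.51 + 0.65*0.859*0.49 + 0.39*0.141*0.51 + 0.79*0.141*0.49 = 0.013143 + 0.273591 + 0.028045 + 0.054581 = 0.369360
Of this, 0.328172 comes from 0.273591 + 0.054581 (the easy paper=true cases).
P(easy paper | high score) = 0.328172 / 0.369360 ≈ 0.8885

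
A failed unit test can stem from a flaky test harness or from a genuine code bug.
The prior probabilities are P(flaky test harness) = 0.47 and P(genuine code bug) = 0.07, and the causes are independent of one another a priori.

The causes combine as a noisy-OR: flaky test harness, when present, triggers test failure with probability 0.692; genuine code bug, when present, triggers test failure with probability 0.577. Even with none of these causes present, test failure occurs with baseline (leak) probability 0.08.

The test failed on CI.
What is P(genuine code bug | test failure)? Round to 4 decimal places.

Under noisy-OR, P(test failure | causes) = 1 − (1−0.08)·∏(1−qᵢ) over the active causes.
For the numerator, keep only genuine code bug=true terms: 0.022662 + 0.028957 = 0.051619
Denominator P(test failure): 0.08×0.53×0.93 + 0.61084×0.53×0.07 + 0.71664×0.47×0.93 + 0.880139×0.47×0.07 = 0.404294
Posterior = 0.051619 / 0.404294 ≈ 0.1277

P(genuine code bug | test failure) ≈ 0.1277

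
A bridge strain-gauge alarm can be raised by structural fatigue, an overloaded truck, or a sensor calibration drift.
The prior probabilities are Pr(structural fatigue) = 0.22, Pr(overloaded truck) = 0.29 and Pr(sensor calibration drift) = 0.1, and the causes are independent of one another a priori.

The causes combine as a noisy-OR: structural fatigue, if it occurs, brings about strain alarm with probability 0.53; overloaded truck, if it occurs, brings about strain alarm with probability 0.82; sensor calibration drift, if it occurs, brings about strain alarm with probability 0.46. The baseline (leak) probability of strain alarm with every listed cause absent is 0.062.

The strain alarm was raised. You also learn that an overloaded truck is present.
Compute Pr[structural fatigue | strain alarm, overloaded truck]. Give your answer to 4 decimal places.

Pr[structural fatigue | strain alarm, overloaded truck] ≈ 0.2371

Under noisy-OR, P(strain alarm | causes) = 1 − (1−0.062)·∏(1−qᵢ) over the active causes.
P(strain alarm | overloaded truck) = 0.83116×0.78×0.9 + 0.908826×0.78×0.1 + 0.920645×0.22×0.9 + 0.957148×0.22×0.1 = 0.583474 + 0.070888 + 0.182288 + 0.021057 = 0.857707
The structural fatigue-present share is 0.182288 + 0.021057 = 0.203345.
Hence the posterior is 0.203345/0.857707 ≈ 0.2371.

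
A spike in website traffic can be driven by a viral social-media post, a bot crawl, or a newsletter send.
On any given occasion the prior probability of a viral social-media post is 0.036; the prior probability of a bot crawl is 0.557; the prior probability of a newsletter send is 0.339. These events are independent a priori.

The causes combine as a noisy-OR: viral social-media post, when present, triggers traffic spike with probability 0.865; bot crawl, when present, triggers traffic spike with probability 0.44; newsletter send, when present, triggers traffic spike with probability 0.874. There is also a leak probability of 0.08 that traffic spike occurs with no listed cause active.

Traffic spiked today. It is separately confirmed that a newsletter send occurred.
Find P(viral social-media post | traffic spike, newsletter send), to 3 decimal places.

Under noisy-OR, P(traffic spike | causes) = 1 − (1−0.08)·∏(1−qᵢ) over the active causes.
For the numerator, keep only viral social-media post=true terms: 0.015698 + 0.019876 = 0.035574
Normalizer over all consistent configurations: 0.88408·0.964·0.443 + 0.935085·0.964·0.557 + 0.984351·0.036·0.443 + 0.991236·0.036·0.557 = 0.915214
Posterior = 0.035574 / 0.915214 ≈ 0.039

P(viral social-media post | traffic spike, newsletter send) ≈ 0.039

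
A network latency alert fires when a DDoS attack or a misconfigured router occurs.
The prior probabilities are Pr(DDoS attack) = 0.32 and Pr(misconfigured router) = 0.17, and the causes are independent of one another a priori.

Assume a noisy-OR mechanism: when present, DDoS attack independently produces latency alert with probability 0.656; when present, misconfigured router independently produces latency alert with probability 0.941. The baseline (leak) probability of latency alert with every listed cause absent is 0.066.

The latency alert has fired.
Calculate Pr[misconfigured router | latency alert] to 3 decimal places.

Pr[misconfigured router | latency alert] ≈ 0.428

Under noisy-OR, P(latency alert | causes) = 1 − (1−0.066)·∏(1−qᵢ) over the active causes.
Numerator (weight on configurations with misconfigured router): 0.109230 + 0.053369 = 0.162599
Normalizer over all consistent configurations: 0.066*0.68*0.83 + 0.944894*0.68*0.17 + 0.678704*0.32*0.83 + 0.981044*0.32*0.17 = 0.380113
Posterior = 0.162599 / 0.380113 ≈ 0.428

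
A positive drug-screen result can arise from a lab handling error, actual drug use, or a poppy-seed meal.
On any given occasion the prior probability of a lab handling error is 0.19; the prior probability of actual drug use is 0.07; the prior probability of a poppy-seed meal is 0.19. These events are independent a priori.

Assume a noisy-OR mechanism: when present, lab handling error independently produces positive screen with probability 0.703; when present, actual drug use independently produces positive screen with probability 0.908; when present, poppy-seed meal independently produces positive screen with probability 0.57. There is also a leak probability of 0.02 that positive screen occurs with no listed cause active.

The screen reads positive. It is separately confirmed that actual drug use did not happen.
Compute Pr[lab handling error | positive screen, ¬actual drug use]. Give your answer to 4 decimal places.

Pr[lab handling error | positive screen, ¬actual drug use] ≈ 0.5793

Under noisy-OR, P(positive screen | causes) = 1 − (1−0.02)·∏(1−qᵢ) over the active causes.
Enumerate the 4 (lab handling error, poppy-seed meal) configurations and weight by the priors:
  P(positive screen | ¬actual drug use) = 0.02·0.81·0.81 + 0.5786·0.81·0.19 + 0.70894·0.19·0.81 + 0.874844·0.19·0.19
        = 0.013122 + 0.089047 + 0.109106 + 0.031582 = 0.242857
The terms with lab handling error present sum to 0.140688, so
  P(lab handling error | positive screen, ¬actual drug use) = 0.140688 / 0.242857 ≈ 0.5793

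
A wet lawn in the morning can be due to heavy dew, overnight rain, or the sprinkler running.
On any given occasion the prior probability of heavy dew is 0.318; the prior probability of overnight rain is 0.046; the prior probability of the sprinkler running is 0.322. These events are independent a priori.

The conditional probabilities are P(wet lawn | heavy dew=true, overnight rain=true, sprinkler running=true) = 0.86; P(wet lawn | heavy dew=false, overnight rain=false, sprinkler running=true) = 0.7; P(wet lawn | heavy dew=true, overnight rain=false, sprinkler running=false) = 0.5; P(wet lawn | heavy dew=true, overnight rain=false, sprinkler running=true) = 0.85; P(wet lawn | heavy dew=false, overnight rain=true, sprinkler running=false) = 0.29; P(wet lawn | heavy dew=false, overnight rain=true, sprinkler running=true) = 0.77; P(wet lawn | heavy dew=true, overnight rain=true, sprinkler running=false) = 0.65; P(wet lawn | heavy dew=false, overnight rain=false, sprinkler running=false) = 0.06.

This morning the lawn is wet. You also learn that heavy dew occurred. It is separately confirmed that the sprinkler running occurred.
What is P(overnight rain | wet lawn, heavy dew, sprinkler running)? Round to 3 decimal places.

Numerator (weight on configurations with overnight rain): 0.86·0.046 = 0.039560
The normalizing constant is 0.85·0.954 + 0.86·0.046 = 0.850460
Posterior = 0.039560 / 0.850460 ≈ 0.047

P(overnight rain | wet lawn, heavy dew, sprinkler running) ≈ 0.047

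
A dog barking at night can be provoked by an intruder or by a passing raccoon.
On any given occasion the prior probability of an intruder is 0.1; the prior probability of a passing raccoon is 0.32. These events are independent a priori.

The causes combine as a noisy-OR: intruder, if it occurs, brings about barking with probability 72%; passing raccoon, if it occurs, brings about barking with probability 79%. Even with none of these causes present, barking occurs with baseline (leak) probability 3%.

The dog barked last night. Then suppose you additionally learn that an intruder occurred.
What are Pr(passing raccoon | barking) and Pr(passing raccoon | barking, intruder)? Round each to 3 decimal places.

Under noisy-OR, P(barking | causes) = 1 − (1−0.03)·∏(1−qᵢ) over the active causes.
Numerator (weight on configurations with passing raccoon): 0.229334 + 0.030175 = 0.259509
Normalizer over all consistent configurations: 0.03×0.9×0.68 + 0.7963×0.9×0.32 + 0.7284×0.1×0.68 + 0.942964×0.1×0.32 = 0.327400
Posterior = 0.259509 / 0.327400 ≈ 0.793

With the extra evidence:
By total probability over both values of passing raccoon:
  P(barking | intruder) = 0.7284*0.68 + 0.942964*0.32
        = 0.495312 + 0.301748 = 0.797060
Configurations with passing raccoon contribute 0.301748, so
  P(passing raccoon | barking, intruder) = 0.301748 / 0.797060 ≈ 0.379
— intruder explains away the evidence for passing raccoon.

Pr(passing raccoon | barking) ≈ 0.793; Pr(passing raccoon | barking, intruder) ≈ 0.379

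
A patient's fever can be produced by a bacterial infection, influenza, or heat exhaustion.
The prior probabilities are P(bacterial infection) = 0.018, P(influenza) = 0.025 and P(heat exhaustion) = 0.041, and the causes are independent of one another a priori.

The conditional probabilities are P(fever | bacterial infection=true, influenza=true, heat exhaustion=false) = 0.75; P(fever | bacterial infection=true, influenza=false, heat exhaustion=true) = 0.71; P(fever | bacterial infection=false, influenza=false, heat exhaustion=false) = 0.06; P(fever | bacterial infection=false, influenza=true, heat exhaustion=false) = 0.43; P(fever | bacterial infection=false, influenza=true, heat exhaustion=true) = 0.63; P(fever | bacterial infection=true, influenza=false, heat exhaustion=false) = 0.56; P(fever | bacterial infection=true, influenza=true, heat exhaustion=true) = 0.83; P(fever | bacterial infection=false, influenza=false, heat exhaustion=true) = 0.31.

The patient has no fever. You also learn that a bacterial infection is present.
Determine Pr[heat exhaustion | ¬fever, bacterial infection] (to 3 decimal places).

By total probability over the 4 (influenza, heat exhaustion) configurations:
  P(¬fever | bacterial infection) = 0.44*0.975*0.959 + 0.29*0.975*0.041 + 0.25*0.025*0.959 + 0.17*0.025*0.041
        = 0.411411 + 0.011593 + 0.005994 + 0.000174 = 0.429172
Keeping only the heat exhaustion-present terms gives 0.011767, so
  P(heat exhaustion | ¬fever, bacterial infection) = 0.011767 / 0.429172 ≈ 0.027

Pr[heat exhaustion | ¬fever, bacterial infection] ≈ 0.027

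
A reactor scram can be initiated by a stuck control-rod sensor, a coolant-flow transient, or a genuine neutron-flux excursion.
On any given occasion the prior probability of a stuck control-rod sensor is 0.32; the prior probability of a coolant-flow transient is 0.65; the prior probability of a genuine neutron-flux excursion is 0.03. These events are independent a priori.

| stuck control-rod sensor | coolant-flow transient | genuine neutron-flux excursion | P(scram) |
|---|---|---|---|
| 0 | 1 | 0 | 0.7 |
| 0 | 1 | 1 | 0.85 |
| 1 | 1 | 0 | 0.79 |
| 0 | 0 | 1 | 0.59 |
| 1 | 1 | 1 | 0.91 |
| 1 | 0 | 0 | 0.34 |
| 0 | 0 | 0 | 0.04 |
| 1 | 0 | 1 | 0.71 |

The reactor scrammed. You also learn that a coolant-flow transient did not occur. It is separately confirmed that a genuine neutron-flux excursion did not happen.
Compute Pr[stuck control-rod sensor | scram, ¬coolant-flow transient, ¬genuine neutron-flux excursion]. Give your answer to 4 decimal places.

P(scram | ¬coolant-flow transient, ¬genuine neutron-flux excursion) = 0.04·0.68 + 0.34·0.32 = 0.027200 + 0.108800 = 0.136000
Restricting to configurations with stuck control-rod sensor present: 0.34·0.32 = 0.108800.
So P(stuck control-rod sensor | scram, ¬coolant-flow transient, ¬genuine neutron-flux excursion) = 0.108800/0.136000 ≈ 0.8000.

Pr[stuck control-rod sensor | scram, ¬coolant-flow transient, ¬genuine neutron-flux excursion] ≈ 0.8000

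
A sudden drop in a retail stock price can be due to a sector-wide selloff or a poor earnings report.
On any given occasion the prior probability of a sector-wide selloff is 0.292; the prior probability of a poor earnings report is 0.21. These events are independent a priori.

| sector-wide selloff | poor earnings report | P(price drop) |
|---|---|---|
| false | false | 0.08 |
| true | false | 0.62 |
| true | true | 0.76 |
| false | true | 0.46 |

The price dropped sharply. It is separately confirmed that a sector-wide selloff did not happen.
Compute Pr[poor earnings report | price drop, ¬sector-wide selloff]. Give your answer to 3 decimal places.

P(price drop | ¬sector-wide selloff) = 0.08×0.79 + 0.46×0.21 = 0.063200 + 0.096600 = 0.159800
Restricting to configurations with poor earnings report present: 0.46×0.21 = 0.096600.
So P(poor earnings report | price drop, ¬sector-wide selloff) = 0.096600/0.159800 ≈ 0.605.

Pr[poor earnings report | price drop, ¬sector-wide selloff] ≈ 0.605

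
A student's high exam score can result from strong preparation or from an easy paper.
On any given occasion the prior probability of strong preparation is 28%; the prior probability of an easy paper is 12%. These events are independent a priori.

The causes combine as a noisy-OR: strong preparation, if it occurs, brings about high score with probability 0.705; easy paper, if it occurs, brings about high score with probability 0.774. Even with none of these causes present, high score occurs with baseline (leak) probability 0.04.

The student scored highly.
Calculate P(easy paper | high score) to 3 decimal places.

Under noisy-OR, P(high score | causes) = 1 − (1−0.04)·∏(1−qᵢ) over the active causes.
Numerator (weight on configurations with easy paper): 0.067655 + 0.031449 = 0.099104
Normalizer over all consistent configurations: 0.04·0.72·0.88 + 0.78304·0.72·0.12 + 0.7168·0.28·0.88 + 0.935997·0.28·0.12 = 0.301068
Posterior = 0.099104 / 0.301068 ≈ 0.329

P(easy paper | high score) ≈ 0.329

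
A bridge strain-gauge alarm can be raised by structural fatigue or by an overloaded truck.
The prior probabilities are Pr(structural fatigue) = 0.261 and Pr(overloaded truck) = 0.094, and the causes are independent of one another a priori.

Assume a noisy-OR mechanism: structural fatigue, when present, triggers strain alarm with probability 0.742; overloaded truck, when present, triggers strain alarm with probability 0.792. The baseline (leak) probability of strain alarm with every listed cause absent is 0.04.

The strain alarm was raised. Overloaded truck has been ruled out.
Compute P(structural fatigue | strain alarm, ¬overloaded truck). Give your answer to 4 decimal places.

Under noisy-OR, P(strain alarm | causes) = 1 − (1−0.04)·∏(1−qᵢ) over the active causes.
Weight on structural fatigue=true, given the evidence: 0.75232·0.261 = 0.196356
The normalizing constant is 0.04·0.739 + 0.75232·0.261 = 0.225916
P(structural fatigue | strain alarm, ¬overloaded truck) = 0.196356/0.225916 ≈ 0.8692

P(structural fatigue | strain alarm, ¬overloaded truck) ≈ 0.8692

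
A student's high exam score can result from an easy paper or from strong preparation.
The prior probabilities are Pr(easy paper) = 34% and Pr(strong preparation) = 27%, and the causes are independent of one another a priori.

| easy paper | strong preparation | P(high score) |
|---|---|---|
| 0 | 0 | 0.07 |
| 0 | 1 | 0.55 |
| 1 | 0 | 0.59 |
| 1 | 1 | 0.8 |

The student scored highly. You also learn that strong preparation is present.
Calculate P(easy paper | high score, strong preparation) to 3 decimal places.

P(easy paper | high score, strong preparation) ≈ 0.428

P(high score | strong preparation) = 0.55·0.66 + 0.8·0.34 = 0.363000 + 0.272000 = 0.635000
The easy paper-present share is 0.8·0.34 = 0.272000.
So P(easy paper | high score, strong preparation) = 0.272000/0.635000 ≈ 0.428.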